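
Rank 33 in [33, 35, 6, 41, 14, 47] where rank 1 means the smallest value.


Sort ascending: [6, 14, 33, 35, 41, 47]
Find 33 in the sorted list.
33 is at position 3 (1-indexed).
Final answer: 3


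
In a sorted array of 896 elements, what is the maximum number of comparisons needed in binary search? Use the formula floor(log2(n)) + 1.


Binary search halves the search space each step.
Maximum comparisons = floor(log2(896)) + 1
log2(896) = 9.8074
floor(log2(896)) = 9, so 9 + 1 = 10
Final answer: 10


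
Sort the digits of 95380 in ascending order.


The number 95380 has digits: 9, 5, 3, 8, 0
Sorted: 0, 3, 5, 8, 9
Joining the sorted digits gives the result.
Final answer: 03589


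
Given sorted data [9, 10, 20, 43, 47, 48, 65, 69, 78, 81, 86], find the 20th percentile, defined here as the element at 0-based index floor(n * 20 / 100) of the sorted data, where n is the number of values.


The dataset has n = 11 elements.
Index = floor(11 * 20 / 100) = floor(220 / 100) = floor(2.2) = 2
Counting from index 0 in the sorted data, the element at index 2 is 20.
Final answer: 20


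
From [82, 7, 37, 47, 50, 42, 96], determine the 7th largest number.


Sort descending: [96, 82, 50, 47, 42, 37, 7]
The 7th element (1-indexed) is at index 6.
Value = 7
Final answer: 7


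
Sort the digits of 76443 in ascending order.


The number 76443 has digits: 7, 6, 4, 4, 3
Sorted: 3, 4, 4, 6, 7
Joining the sorted digits gives the result.
Final answer: 34467


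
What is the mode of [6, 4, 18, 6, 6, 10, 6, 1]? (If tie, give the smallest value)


Count the frequency of each value:
  1 appears 1 time(s)
  4 appears 1 time(s)
  6 appears 4 time(s)
  10 appears 1 time(s)
  18 appears 1 time(s)
Maximum frequency is 4.
Only 6 reaches that frequency, so it is the mode.
Final answer: 6


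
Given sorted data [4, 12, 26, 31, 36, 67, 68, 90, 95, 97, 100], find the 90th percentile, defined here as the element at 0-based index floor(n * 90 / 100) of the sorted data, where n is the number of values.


The dataset has n = 11 elements.
Index = floor(11 * 90 / 100) = floor(990 / 100) = floor(9.9) = 9
Counting from index 0 in the sorted data, the element at index 9 is 97.
Final answer: 97


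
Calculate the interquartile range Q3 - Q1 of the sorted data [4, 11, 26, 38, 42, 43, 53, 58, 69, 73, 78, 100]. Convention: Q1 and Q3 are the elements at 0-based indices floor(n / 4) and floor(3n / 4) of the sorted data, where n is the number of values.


The data has n = 12 elements.
Q1 index = floor(12 / 4) = floor(3) = 3; Q3 index = floor(3 * 12 / 4) = floor(9) = 9
Q1 = element at index 3 = 38
Q3 = element at index 9 = 73
IQR = 73 - 38 = 35
Final answer: 35


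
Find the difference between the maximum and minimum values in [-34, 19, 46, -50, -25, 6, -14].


Maximum value: 46
Minimum value: -50
Range = 46 - (-50) = 96
Final answer: 96


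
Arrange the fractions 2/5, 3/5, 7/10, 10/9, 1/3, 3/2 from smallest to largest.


Convert to decimal for comparison:
  2/5 = 0.4
  3/5 = 0.6
  7/10 = 0.7
  10/9 = 1.1111
  1/3 = 0.3333
  3/2 = 1.5
Decimals in increasing order: 0.3333 < 0.4 < 0.6 < 0.7 < 1.1111 < 1.5
Writing each back as its fraction gives the sorted order.
Final answer: 1/3, 2/5, 3/5, 7/10, 10/9, 3/2


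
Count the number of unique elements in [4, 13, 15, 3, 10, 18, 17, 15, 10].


List all unique values:
Distinct values: [3, 4, 10, 13, 15, 17, 18]
Count = 7
Final answer: 7


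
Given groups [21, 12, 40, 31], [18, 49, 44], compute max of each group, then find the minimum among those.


Find max of each group:
  Group 1: [21, 12, 40, 31] -> max = 40
  Group 2: [18, 49, 44] -> max = 49
Maxes: [40, 49]
Minimum of maxes = 40
Final answer: 40


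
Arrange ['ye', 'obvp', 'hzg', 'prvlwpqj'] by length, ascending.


Compute lengths:
  'ye' has length 2
  'obvp' has length 4
  'hzg' has length 3
  'prvlwpqj' has length 8
Lengths in increasing order: 2 < 3 < 4 < 8
Listing the words in that order gives the answer.
Final answer: ['ye', 'hzg', 'obvp', 'prvlwpqj']


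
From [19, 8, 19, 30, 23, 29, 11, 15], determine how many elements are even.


Check each element:
  19 is odd
  8 is even
  19 is odd
  30 is even
  23 is odd
  29 is odd
  11 is odd
  15 is odd
Evens: [8, 30]
Count of evens = 2
Final answer: 2


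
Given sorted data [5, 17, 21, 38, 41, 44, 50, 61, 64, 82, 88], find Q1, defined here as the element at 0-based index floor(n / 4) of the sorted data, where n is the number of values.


The list has n = 11 elements.
Q1 index = floor(11 / 4) = floor(2.75) = 2
Counting from index 0 in the sorted data, the element at index 2 is 21.
Final answer: 21


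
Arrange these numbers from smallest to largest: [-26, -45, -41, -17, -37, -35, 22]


Original list: [-26, -45, -41, -17, -37, -35, 22]
Repeatedly take the smallest remaining element:
  Remaining [-26, -45, -41, -17, -37, -35, 22] -> smallest is -45
  Remaining [-26, -41, -17, -37, -35, 22] -> smallest is -41
  Remaining [-26, -17, -37, -35, 22] -> smallest is -37
  Remaining [-26, -17, -35, 22] -> smallest is -35
  Remaining [-26, -17, 22] -> smallest is -26
  Remaining [-17, 22] -> smallest is -17
  Remaining [22] -> smallest is 22
Collecting the picks in order gives the sorted list.
Final answer: [-45, -41, -37, -35, -26, -17, 22]


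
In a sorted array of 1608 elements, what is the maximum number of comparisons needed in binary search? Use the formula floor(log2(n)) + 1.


Binary search halves the search space each step.
Maximum comparisons = floor(log2(1608)) + 1
log2(1608) = 10.6511
floor(log2(1608)) = 10, so 10 + 1 = 11
Final answer: 11


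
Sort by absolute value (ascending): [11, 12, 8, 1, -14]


Compute absolute values:
  |11| = 11
  |12| = 12
  |8| = 8
  |1| = 1
  |-14| = 14
Absolute values in increasing order: 1 < 8 < 11 < 12 < 14
Listing the original numbers in that order gives the answer.
Final answer: [1, 8, 11, 12, -14]


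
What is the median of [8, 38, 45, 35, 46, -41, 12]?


First, sort the list: [-41, 8, 12, 35, 38, 45, 46]
The list has 7 elements (odd count).
The middle index is 3 (0-based), and the element there is 35.
Final answer: 35


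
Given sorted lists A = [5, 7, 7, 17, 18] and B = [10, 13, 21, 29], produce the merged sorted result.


List A: [5, 7, 7, 17, 18]
List B: [10, 13, 21, 29]
Repeatedly compare the front elements and take the smaller:
  5 vs 10 -> take 5
  7 vs 10 -> take 7
  7 vs 10 -> take 7
  17 vs 10 -> take 10
  17 vs 13 -> take 13
  17 vs 21 -> take 17
  18 vs 21 -> take 18
  A is exhausted; append the rest of B: [21, 29]
Final answer: [5, 7, 7, 10, 13, 17, 18, 21, 29]


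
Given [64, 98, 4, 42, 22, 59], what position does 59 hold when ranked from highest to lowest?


Sort descending: [98, 64, 59, 42, 22, 4]
Find 59 in the sorted list.
59 is at position 3.
Final answer: 3


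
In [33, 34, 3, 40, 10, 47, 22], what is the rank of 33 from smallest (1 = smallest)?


Sort ascending: [3, 10, 22, 33, 34, 40, 47]
Find 33 in the sorted list.
33 is at position 4 (1-indexed).
Final answer: 4


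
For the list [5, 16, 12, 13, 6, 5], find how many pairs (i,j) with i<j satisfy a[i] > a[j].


For each element, count the later elements that are smaller than it:
  5 (index 0): smaller elements after it = [] -> 0
  16 (index 1): smaller elements after it = [12, 13, 6, 5] -> 4
  12 (index 2): smaller elements after it = [6, 5] -> 2
  13 (index 3): smaller elements after it = [6, 5] -> 2
  6 (index 4): smaller elements after it = [5] -> 1
Total inversions = 0 + 4 + 2 + 2 + 1 = 9
Final answer: 9


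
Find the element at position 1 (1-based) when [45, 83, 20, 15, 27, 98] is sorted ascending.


Sort ascending: [15, 20, 27, 45, 83, 98]
The 1st element (1-indexed) is at index 0.
Value = 15
Final answer: 15


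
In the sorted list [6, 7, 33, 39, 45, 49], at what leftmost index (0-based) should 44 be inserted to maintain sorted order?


List is sorted: [6, 7, 33, 39, 45, 49]
We need the leftmost position where 44 can be inserted, i.e. the first index whose element is >= 44 (or the end of the list if none is).
Binary search with low=0, high=6 (0-based indices):
  low=0, high=6, mid=3: a[3]=39 < 44, so low = 4
  low=4, high=6, mid=5: a[5]=49 >= 44, so high = 5
  low=4, high=5, mid=4: a[4]=45 >= 44, so high = 4
Now low = high = 4, so the insertion index is 4.
Final answer: 4


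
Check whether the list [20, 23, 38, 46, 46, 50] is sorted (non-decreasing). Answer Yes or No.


Check consecutive pairs:
  20 <= 23? True
  23 <= 38? True
  38 <= 46? True
  46 <= 46? True
  46 <= 50? True
Every consecutive pair is in order, so the list is non-decreasing.
Final answer: Yes


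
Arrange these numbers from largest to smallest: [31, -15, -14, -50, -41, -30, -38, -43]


Original list: [31, -15, -14, -50, -41, -30, -38, -43]
Repeatedly take the largest remaining element:
  Remaining [31, -15, -14, -50, -41, -30, -38, -43] -> largest is 31
  Remaining [-15, -14, -50, -41, -30, -38, -43] -> largest is -14
  Remaining [-15, -50, -41, -30, -38, -43] -> largest is -15
  Remaining [-50, -41, -30, -38, -43] -> largest is -30
  Remaining [-50, -41, -38, -43] -> largest is -38
  Remaining [-50, -41, -43] -> largest is -41
  Remaining [-50, -43] -> largest is -43
  Remaining [-50] -> largest is -50
Collecting the picks in order gives the descending list.
Final answer: [31, -14, -15, -30, -38, -41, -43, -50]


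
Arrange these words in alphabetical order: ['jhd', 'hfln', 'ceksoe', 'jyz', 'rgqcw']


Compare strings character by character (the first differing letter decides):
  'ceksoe' < 'hfln' since 'c' < 'h' at position 1
  'hfln' < 'jhd' since 'h' < 'j' at position 1
  'jhd' < 'jyz' since 'h' < 'y' at position 2
  'jyz' < 'rgqcw' since 'j' < 'r' at position 1
Chaining these comparisons gives the alphabetical order.
Final answer: ['ceksoe', 'hfln', 'jhd', 'jyz', 'rgqcw']


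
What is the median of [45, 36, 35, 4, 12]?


First, sort the list: [4, 12, 35, 36, 45]
The list has 5 elements (odd count).
The middle index is 2 (0-based), and the element there is 35.
Final answer: 35


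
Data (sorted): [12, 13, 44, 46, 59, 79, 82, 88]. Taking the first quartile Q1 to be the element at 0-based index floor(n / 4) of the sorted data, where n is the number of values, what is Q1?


The list has n = 8 elements.
Q1 index = floor(8 / 4) = floor(2) = 2
Counting from index 0 in the sorted data, the element at index 2 is 44.
Final answer: 44


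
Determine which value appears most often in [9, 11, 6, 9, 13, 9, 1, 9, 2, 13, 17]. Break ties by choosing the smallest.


Count the frequency of each value:
  1 appears 1 time(s)
  2 appears 1 time(s)
  6 appears 1 time(s)
  9 appears 4 time(s)
  11 appears 1 time(s)
  13 appears 2 time(s)
  17 appears 1 time(s)
Maximum frequency is 4.
Only 9 reaches that frequency, so it is the mode.
Final answer: 9


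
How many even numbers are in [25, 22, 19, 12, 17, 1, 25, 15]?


Check each element:
  25 is odd
  22 is even
  19 is odd
  12 is even
  17 is odd
  1 is odd
  25 is odd
  15 is odd
Evens: [22, 12]
Count of evens = 2
Final answer: 2


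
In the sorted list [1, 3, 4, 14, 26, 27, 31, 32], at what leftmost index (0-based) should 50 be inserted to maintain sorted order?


List is sorted: [1, 3, 4, 14, 26, 27, 31, 32]
We need the leftmost position where 50 can be inserted, i.e. the first index whose element is >= 50 (or the end of the list if none is).
Binary search with low=0, high=8 (0-based indices):
  low=0, high=8, mid=4: a[4]=26 < 50, so low = 5
  low=5, high=8, mid=6: a[6]=31 < 50, so low = 7
  low=7, high=8, mid=7: a[7]=32 < 50, so low = 8
Now low = high = 8, so the insertion index is 8.
Final answer: 8


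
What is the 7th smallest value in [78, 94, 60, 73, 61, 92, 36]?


Sort ascending: [36, 60, 61, 73, 78, 92, 94]
The 7th element (1-indexed) is at index 6.
Value = 94
Final answer: 94


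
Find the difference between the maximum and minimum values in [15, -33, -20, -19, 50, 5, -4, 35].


Maximum value: 50
Minimum value: -33
Range = 50 - (-33) = 83
Final answer: 83


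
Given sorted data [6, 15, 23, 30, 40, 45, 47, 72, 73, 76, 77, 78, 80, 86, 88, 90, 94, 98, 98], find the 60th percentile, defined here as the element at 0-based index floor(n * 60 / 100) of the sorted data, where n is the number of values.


The dataset has n = 19 elements.
Index = floor(19 * 60 / 100) = floor(1140 / 100) = floor(11.4) = 11
Counting from index 0 in the sorted data, the element at index 11 is 78.
Final answer: 78


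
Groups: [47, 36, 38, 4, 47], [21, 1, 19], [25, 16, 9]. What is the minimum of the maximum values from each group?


Find max of each group:
  Group 1: [47, 36, 38, 4, 47] -> max = 47
  Group 2: [21, 1, 19] -> max = 21
  Group 3: [25, 16, 9] -> max = 25
Maxes: [47, 21, 25]
Minimum of maxes = 21
Final answer: 21


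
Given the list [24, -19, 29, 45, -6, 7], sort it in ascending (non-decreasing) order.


Original list: [24, -19, 29, 45, -6, 7]
Repeatedly take the smallest remaining element:
  Remaining [24, -19, 29, 45, -6, 7] -> smallest is -19
  Remaining [24, 29, 45, -6, 7] -> smallest is -6
  Remaining [24, 29, 45, 7] -> smallest is 7
  Remaining [24, 29, 45] -> smallest is 24
  Remaining [29, 45] -> smallest is 29
  Remaining [45] -> smallest is 45
Collecting the picks in order gives the sorted list.
Final answer: [-19, -6, 7, 24, 29, 45]


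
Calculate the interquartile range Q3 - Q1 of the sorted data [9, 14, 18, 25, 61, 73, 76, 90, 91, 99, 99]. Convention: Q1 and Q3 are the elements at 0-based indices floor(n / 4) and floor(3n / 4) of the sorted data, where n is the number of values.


The data has n = 11 elements.
Q1 index = floor(11 / 4) = floor(2.75) = 2; Q3 index = floor(3 * 11 / 4) = floor(8.25) = 8
Q1 = element at index 2 = 18
Q3 = element at index 8 = 91
IQR = 91 - 18 = 73
Final answer: 73


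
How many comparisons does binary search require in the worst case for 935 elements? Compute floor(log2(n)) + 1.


Binary search halves the search space each step.
Maximum comparisons = floor(log2(935)) + 1
log2(935) = 9.8688
floor(log2(935)) = 9, so 9 + 1 = 10
Final answer: 10


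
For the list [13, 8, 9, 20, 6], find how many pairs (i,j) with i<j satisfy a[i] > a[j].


For each element, count the later elements that are smaller than it:
  13 (index 0): smaller elements after it = [8, 9, 6] -> 3
  8 (index 1): smaller elements after it = [6] -> 1
  9 (index 2): smaller elements after it = [6] -> 1
  20 (index 3): smaller elements after it = [6] -> 1
Total inversions = 3 + 1 + 1 + 1 = 6
Final answer: 6


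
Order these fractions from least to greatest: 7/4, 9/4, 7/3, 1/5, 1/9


Convert to decimal for comparison:
  7/4 = 1.75
  9/4 = 2.25
  7/3 = 2.3333
  1/5 = 0.2
  1/9 = 0.1111
Decimals in increasing order: 0.1111 < 0.2 < 1.75 < 2.25 < 2.3333
Writing each back as its fraction gives the sorted order.
Final answer: 1/9, 1/5, 7/4, 9/4, 7/3


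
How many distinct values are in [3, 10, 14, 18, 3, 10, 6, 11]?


List all unique values:
Distinct values: [3, 6, 10, 11, 14, 18]
Count = 6
Final answer: 6


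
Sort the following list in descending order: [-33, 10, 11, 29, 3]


Original list: [-33, 10, 11, 29, 3]
Repeatedly take the largest remaining element:
  Remaining [-33, 10, 11, 29, 3] -> largest is 29
  Remaining [-33, 10, 11, 3] -> largest is 11
  Remaining [-33, 10, 3] -> largest is 10
  Remaining [-33, 3] -> largest is 3
  Remaining [-33] -> largest is -33
Collecting the picks in order gives the descending list.
Final answer: [29, 11, 10, 3, -33]


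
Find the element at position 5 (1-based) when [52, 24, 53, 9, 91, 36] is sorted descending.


Sort descending: [91, 53, 52, 36, 24, 9]
The 5th element (1-indexed) is at index 4.
Value = 24
Final answer: 24


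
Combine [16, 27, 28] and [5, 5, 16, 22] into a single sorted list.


List A: [16, 27, 28]
List B: [5, 5, 16, 22]
Repeatedly compare the front elements and take the smaller:
  16 vs 5 -> take 5
  16 vs 5 -> take 5
  16 vs 16 -> take 16
  27 vs 16 -> take 16
  27 vs 22 -> take 22
  B is exhausted; append the rest of A: [27, 28]
Final answer: [5, 5, 16, 16, 22, 27, 28]


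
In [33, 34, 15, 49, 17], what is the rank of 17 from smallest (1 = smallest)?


Sort ascending: [15, 17, 33, 34, 49]
Find 17 in the sorted list.
17 is at position 2 (1-indexed).
Final answer: 2


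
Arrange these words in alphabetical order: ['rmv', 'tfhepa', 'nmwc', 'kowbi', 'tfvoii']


Compare strings character by character (the first differing letter decides):
  'kowbi' < 'nmwc' since 'k' < 'n' at position 1
  'nmwc' < 'rmv' since 'n' < 'r' at position 1
  'rmv' < 'tfhepa' since 'r' < 't' at position 1
  'tfhepa' < 'tfvoii' since 'h' < 'v' at position 3
Chaining these comparisons gives the alphabetical order.
Final answer: ['kowbi', 'nmwc', 'rmv', 'tfhepa', 'tfvoii']


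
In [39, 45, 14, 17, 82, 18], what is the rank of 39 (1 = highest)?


Sort descending: [82, 45, 39, 18, 17, 14]
Find 39 in the sorted list.
39 is at position 3.
Final answer: 3


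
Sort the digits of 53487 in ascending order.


The number 53487 has digits: 5, 3, 4, 8, 7
Sorted: 3, 4, 5, 7, 8
Joining the sorted digits gives the result.
Final answer: 34578


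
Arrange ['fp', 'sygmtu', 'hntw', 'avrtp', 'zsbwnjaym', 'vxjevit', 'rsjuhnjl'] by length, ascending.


Compute lengths:
  'fp' has length 2
  'sygmtu' has length 6
  'hntw' has length 4
  'avrtp' has length 5
  'zsbwnjaym' has length 9
  'vxjevit' has length 7
  'rsjuhnjl' has length 8
Lengths in increasing order: 2 < 4 < 5 < 6 < 7 < 8 < 9
Listing the words in that order gives the answer.
Final answer: ['fp', 'hntw', 'avrtp', 'sygmtu', 'vxjevit', 'rsjuhnjl', 'zsbwnjaym']


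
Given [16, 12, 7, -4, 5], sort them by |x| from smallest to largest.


Compute absolute values:
  |16| = 16
  |12| = 12
  |7| = 7
  |-4| = 4
  |5| = 5
Absolute values in increasing order: 4 < 5 < 7 < 12 < 16
Listing the original numbers in that order gives the answer.
Final answer: [-4, 5, 7, 12, 16]


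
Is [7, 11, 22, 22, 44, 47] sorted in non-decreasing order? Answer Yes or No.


Check consecutive pairs:
  7 <= 11? True
  11 <= 22? True
  22 <= 22? True
  22 <= 44? True
  44 <= 47? True
Every consecutive pair is in order, so the list is non-decreasing.
Final answer: Yes


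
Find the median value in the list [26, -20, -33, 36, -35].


First, sort the list: [-35, -33, -20, 26, 36]
The list has 5 elements (odd count).
The middle index is 2 (0-based), and the element there is -20.
Final answer: -20


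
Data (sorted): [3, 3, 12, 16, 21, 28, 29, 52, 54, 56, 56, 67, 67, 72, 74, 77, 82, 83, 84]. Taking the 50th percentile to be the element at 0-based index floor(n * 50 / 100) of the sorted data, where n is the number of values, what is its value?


The dataset has n = 19 elements.
Index = floor(19 * 50 / 100) = floor(950 / 100) = floor(9.5) = 9
Counting from index 0 in the sorted data, the element at index 9 is 56.
Final answer: 56


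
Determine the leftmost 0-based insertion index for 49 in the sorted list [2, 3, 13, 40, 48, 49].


List is sorted: [2, 3, 13, 40, 48, 49]
We need the leftmost position where 49 can be inserted, i.e. the first index whose element is >= 49 (or the end of the list if none is).
Binary search with low=0, high=6 (0-based indices):
  low=0, high=6, mid=3: a[3]=40 < 49, so low = 4
  low=4, high=6, mid=5: a[5]=49 >= 49, so high = 5
  low=4, high=5, mid=4: a[4]=48 < 49, so low = 5
Now low = high = 5, so the insertion index is 5.
Final answer: 5


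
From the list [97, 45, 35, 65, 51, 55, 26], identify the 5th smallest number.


Sort ascending: [26, 35, 45, 51, 55, 65, 97]
The 5th element (1-indexed) is at index 4.
Value = 55
Final answer: 55


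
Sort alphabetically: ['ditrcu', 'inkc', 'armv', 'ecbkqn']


Compare strings character by character (the first differing letter decides):
  'armv' < 'ditrcu' since 'a' < 'd' at position 1
  'ditrcu' < 'ecbkqn' since 'd' < 'e' at position 1
  'ecbkqn' < 'inkc' since 'e' < 'i' at position 1
Chaining these comparisons gives the alphabetical order.
Final answer: ['armv', 'ditrcu', 'ecbkqn', 'inkc']


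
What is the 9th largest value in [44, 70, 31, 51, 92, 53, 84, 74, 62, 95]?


Sort descending: [95, 92, 84, 74, 70, 62, 53, 51, 44, 31]
The 9th element (1-indexed) is at index 8.
Value = 44
Final answer: 44


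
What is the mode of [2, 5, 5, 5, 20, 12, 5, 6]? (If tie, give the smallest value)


Count the frequency of each value:
  2 appears 1 time(s)
  5 appears 4 time(s)
  6 appears 1 time(s)
  12 appears 1 time(s)
  20 appears 1 time(s)
Maximum frequency is 4.
Only 5 reaches that frequency, so it is the mode.
Final answer: 5


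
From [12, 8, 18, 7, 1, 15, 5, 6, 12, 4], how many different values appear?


List all unique values:
Distinct values: [1, 4, 5, 6, 7, 8, 12, 15, 18]
Count = 9
Final answer: 9


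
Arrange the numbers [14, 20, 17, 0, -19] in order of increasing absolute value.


Compute absolute values:
  |14| = 14
  |20| = 20
  |17| = 17
  |0| = 0
  |-19| = 19
Absolute values in increasing order: 0 < 14 < 17 < 19 < 20
Listing the original numbers in that order gives the answer.
Final answer: [0, 14, 17, -19, 20]


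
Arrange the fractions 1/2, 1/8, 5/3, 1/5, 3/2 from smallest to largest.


Convert to decimal for comparison:
  1/2 = 0.5
  1/8 = 0.125
  5/3 = 1.6667
  1/5 = 0.2
  3/2 = 1.5
Decimals in increasing order: 0.125 < 0.2 < 0.5 < 1.5 < 1.6667
Writing each back as its fraction gives the sorted order.
Final answer: 1/8, 1/5, 1/2, 3/2, 5/3


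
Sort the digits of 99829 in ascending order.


The number 99829 has digits: 9, 9, 8, 2, 9
Sorted: 2, 8, 9, 9, 9
Joining the sorted digits gives the result.
Final answer: 28999


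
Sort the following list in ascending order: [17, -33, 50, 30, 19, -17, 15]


Original list: [17, -33, 50, 30, 19, -17, 15]
Repeatedly take the smallest remaining element:
  Remaining [17, -33, 50, 30, 19, -17, 15] -> smallest is -33
  Remaining [17, 50, 30, 19, -17, 15] -> smallest is -17
  Remaining [17, 50, 30, 19, 15] -> smallest is 15
  Remaining [17, 50, 30, 19] -> smallest is 17
  Remaining [50, 30, 19] -> smallest is 19
  Remaining [50, 30] -> smallest is 30
  Remaining [50] -> smallest is 50
Collecting the picks in order gives the sorted list.
Final answer: [-33, -17, 15, 17, 19, 30, 50]


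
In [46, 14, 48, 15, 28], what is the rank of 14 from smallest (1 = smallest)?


Sort ascending: [14, 15, 28, 46, 48]
Find 14 in the sorted list.
14 is at position 1 (1-indexed).
Final answer: 1


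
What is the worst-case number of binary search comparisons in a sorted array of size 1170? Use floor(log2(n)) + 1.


Binary search halves the search space each step.
Maximum comparisons = floor(log2(1170)) + 1
log2(1170) = 10.1923
floor(log2(1170)) = 10, so 10 + 1 = 11
Final answer: 11


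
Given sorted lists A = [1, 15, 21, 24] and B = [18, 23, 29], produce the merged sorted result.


List A: [1, 15, 21, 24]
List B: [18, 23, 29]
Repeatedly compare the front elements and take the smaller:
  1 vs 18 -> take 1
  15 vs 18 -> take 15
  21 vs 18 -> take 18
  21 vs 23 -> take 21
  24 vs 23 -> take 23
  24 vs 29 -> take 24
  A is exhausted; append the rest of B: [29]
Final answer: [1, 15, 18, 21, 23, 24, 29]


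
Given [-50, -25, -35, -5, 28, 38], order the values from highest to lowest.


Original list: [-50, -25, -35, -5, 28, 38]
Repeatedly take the largest remaining element:
  Remaining [-50, -25, -35, -5, 28, 38] -> largest is 38
  Remaining [-50, -25, -35, -5, 28] -> largest is 28
  Remaining [-50, -25, -35, -5] -> largest is -5
  Remaining [-50, -25, -35] -> largest is -25
  Remaining [-50, -35] -> largest is -35
  Remaining [-50] -> largest is -50
Collecting the picks in order gives the descending list.
Final answer: [38, 28, -5, -25, -35, -50]


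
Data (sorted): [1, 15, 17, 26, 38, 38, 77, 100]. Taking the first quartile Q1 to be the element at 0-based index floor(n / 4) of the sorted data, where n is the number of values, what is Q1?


The list has n = 8 elements.
Q1 index = floor(8 / 4) = floor(2) = 2
Counting from index 0 in the sorted data, the element at index 2 is 17.
Final answer: 17


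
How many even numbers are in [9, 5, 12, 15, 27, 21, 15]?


Check each element:
  9 is odd
  5 is odd
  12 is even
  15 is odd
  27 is odd
  21 is odd
  15 is odd
Evens: [12]
Count of evens = 1
Final answer: 1


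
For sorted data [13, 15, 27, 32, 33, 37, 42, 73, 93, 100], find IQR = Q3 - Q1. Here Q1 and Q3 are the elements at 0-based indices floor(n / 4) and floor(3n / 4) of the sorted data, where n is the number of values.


The data has n = 10 elements.
Q1 index = floor(10 / 4) = floor(2.5) = 2; Q3 index = floor(3 * 10 / 4) = floor(7.5) = 7
Q1 = element at index 2 = 27
Q3 = element at index 7 = 73
IQR = 73 - 27 = 46
Final answer: 46


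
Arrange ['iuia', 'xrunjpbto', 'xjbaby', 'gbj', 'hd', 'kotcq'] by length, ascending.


Compute lengths:
  'iuia' has length 4
  'xrunjpbto' has length 9
  'xjbaby' has length 6
  'gbj' has length 3
  'hd' has length 2
  'kotcq' has length 5
Lengths in increasing order: 2 < 3 < 4 < 5 < 6 < 9
Listing the words in that order gives the answer.
Final answer: ['hd', 'gbj', 'iuia', 'kotcq', 'xjbaby', 'xrunjpbto']


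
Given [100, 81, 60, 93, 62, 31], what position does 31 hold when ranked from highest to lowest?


Sort descending: [100, 93, 81, 62, 60, 31]
Find 31 in the sorted list.
31 is at position 6.
Final answer: 6


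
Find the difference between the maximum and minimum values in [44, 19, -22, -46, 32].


Maximum value: 44
Minimum value: -46
Range = 44 - (-46) = 90
Final answer: 90


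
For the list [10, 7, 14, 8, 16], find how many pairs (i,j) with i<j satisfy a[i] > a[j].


For each element, count the later elements that are smaller than it:
  10 (index 0): smaller elements after it = [7, 8] -> 2
  7 (index 1): smaller elements after it = [] -> 0
  14 (index 2): smaller elements after it = [8] -> 1
  8 (index 3): smaller elements after it = [] -> 0
Total inversions = 2 + 0 + 1 + 0 = 3
Final answer: 3


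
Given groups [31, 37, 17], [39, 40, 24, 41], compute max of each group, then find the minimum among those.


Find max of each group:
  Group 1: [31, 37, 17] -> max = 37
  Group 2: [39, 40, 24, 41] -> max = 41
Maxes: [37, 41]
Minimum of maxes = 37
Final answer: 37


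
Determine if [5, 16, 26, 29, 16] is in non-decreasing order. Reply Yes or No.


Check consecutive pairs:
  5 <= 16? True
  16 <= 26? True
  26 <= 29? True
  29 <= 16? False
1 consecutive pair(s) are out of order, so the list is not sorted.
Final answer: No


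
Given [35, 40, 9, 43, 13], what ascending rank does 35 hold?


Sort ascending: [9, 13, 35, 40, 43]
Find 35 in the sorted list.
35 is at position 3 (1-indexed).
Final answer: 3


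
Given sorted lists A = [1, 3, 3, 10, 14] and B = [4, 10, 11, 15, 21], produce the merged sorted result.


List A: [1, 3, 3, 10, 14]
List B: [4, 10, 11, 15, 21]
Repeatedly compare the front elements and take the smaller:
  1 vs 4 -> take 1
  3 vs 4 -> take 3
  3 vs 4 -> take 3
  10 vs 4 -> take 4
  10 vs 10 -> take 10
  14 vs 10 -> take 10
  14 vs 11 -> take 11
  14 vs 15 -> take 14
  A is exhausted; append the rest of B: [15, 21]
Final answer: [1, 3, 3, 4, 10, 10, 11, 14, 15, 21]


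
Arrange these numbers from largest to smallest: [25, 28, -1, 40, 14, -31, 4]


Original list: [25, 28, -1, 40, 14, -31, 4]
Repeatedly take the largest remaining element:
  Remaining [25, 28, -1, 40, 14, -31, 4] -> largest is 40
  Remaining [25, 28, -1, 14, -31, 4] -> largest is 28
  Remaining [25, -1, 14, -31, 4] -> largest is 25
  Remaining [-1, 14, -31, 4] -> largest is 14
  Remaining [-1, -31, 4] -> largest is 4
  Remaining [-1, -31] -> largest is -1
  Remaining [-31] -> largest is -31
Collecting the picks in order gives the descending list.
Final answer: [40, 28, 25, 14, 4, -1, -31]


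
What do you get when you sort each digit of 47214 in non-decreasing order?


The number 47214 has digits: 4, 7, 2, 1, 4
Sorted: 1, 2, 4, 4, 7
Joining the sorted digits gives the result.
Final answer: 12447


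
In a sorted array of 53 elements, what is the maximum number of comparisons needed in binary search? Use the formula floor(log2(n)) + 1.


Binary search halves the search space each step.
Maximum comparisons = floor(log2(53)) + 1
log2(53) = 5.7279
floor(log2(53)) = 5, so 5 + 1 = 6
Final answer: 6


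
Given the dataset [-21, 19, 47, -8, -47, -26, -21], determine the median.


First, sort the list: [-47, -26, -21, -21, -8, 19, 47]
The list has 7 elements (odd count).
The middle index is 3 (0-based), and the element there is -21.
Final answer: -21


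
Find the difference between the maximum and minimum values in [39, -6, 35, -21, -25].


Maximum value: 39
Minimum value: -25
Range = 39 - (-25) = 64
Final answer: 64


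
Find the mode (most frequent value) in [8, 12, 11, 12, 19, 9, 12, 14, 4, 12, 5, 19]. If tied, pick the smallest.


Count the frequency of each value:
  4 appears 1 time(s)
  5 appears 1 time(s)
  8 appears 1 time(s)
  9 appears 1 time(s)
  11 appears 1 time(s)
  12 appears 4 time(s)
  14 appears 1 time(s)
  19 appears 2 time(s)
Maximum frequency is 4.
Only 12 reaches that frequency, so it is the mode.
Final answer: 12


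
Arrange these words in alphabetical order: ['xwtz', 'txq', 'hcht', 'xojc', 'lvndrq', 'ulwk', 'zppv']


Compare strings character by character (the first differing letter decides):
  'hcht' < 'lvndrq' since 'h' < 'l' at position 1
  'lvndrq' < 'txq' since 'l' < 't' at position 1
  'txq' < 'ulwk' since 't' < 'u' at position 1
  'ulwk' < 'xojc' since 'u' < 'x' at position 1
  'xojc' < 'xwtz' since 'o' < 'w' at position 2
  'xwtz' < 'zppv' since 'x' < 'z' at position 1
Chaining these comparisons gives the alphabetical order.
Final answer: ['hcht', 'lvndrq', 'txq', 'ulwk', 'xojc', 'xwtz', 'zppv']


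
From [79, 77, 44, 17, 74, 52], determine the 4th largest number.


Sort descending: [79, 77, 74, 52, 44, 17]
The 4th element (1-indexed) is at index 3.
Value = 52
Final answer: 52


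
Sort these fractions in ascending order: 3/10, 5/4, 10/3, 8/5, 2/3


Convert to decimal for comparison:
  3/10 = 0.3
  5/4 = 1.25
  10/3 = 3.3333
  8/5 = 1.6
  2/3 = 0.6667
Decimals in increasing order: 0.3 < 0.6667 < 1.25 < 1.6 < 3.3333
Writing each back as its fraction gives the sorted order.
Final answer: 3/10, 2/3, 5/4, 8/5, 10/3


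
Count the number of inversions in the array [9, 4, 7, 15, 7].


For each element, count the later elements that are smaller than it:
  9 (index 0): smaller elements after it = [4, 7, 7] -> 3
  4 (index 1): smaller elements after it = [] -> 0
  7 (index 2): smaller elements after it = [] -> 0
  15 (index 3): smaller elements after it = [7] -> 1
Total inversions = 3 + 0 + 0 + 1 = 4
Final answer: 4


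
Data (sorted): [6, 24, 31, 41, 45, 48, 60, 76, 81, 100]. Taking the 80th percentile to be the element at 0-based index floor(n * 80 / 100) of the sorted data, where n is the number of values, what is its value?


The dataset has n = 10 elements.
Index = floor(10 * 80 / 100) = floor(800 / 100) = floor(8) = 8
Counting from index 0 in the sorted data, the element at index 8 is 81.
Final answer: 81


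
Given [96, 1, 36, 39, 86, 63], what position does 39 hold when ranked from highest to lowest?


Sort descending: [96, 86, 63, 39, 36, 1]
Find 39 in the sorted list.
39 is at position 4.
Final answer: 4


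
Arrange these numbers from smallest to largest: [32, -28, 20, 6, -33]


Original list: [32, -28, 20, 6, -33]
Repeatedly take the smallest remaining element:
  Remaining [32, -28, 20, 6, -33] -> smallest is -33
  Remaining [32, -28, 20, 6] -> smallest is -28
  Remaining [32, 20, 6] -> smallest is 6
  Remaining [32, 20] -> smallest is 20
  Remaining [32] -> smallest is 32
Collecting the picks in order gives the sorted list.
Final answer: [-33, -28, 6, 20, 32]


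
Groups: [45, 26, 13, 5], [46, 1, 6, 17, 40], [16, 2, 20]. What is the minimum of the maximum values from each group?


Find max of each group:
  Group 1: [45, 26, 13, 5] -> max = 45
  Group 2: [46, 1, 6, 17, 40] -> max = 46
  Group 3: [16, 2, 20] -> max = 20
Maxes: [45, 46, 20]
Minimum of maxes = 20
Final answer: 20


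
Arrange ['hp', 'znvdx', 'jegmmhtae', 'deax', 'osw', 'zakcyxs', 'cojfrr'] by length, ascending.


Compute lengths:
  'hp' has length 2
  'znvdx' has length 5
  'jegmmhtae' has length 9
  'deax' has length 4
  'osw' has length 3
  'zakcyxs' has length 7
  'cojfrr' has length 6
Lengths in increasing order: 2 < 3 < 4 < 5 < 6 < 7 < 9
Listing the words in that order gives the answer.
Final answer: ['hp', 'osw', 'deax', 'znvdx', 'cojfrr', 'zakcyxs', 'jegmmhtae']


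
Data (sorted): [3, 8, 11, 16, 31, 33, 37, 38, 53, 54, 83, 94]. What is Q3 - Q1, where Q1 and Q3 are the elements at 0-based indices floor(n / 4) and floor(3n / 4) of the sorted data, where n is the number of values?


The data has n = 12 elements.
Q1 index = floor(12 / 4) = floor(3) = 3; Q3 index = floor(3 * 12 / 4) = floor(9) = 9
Q1 = element at index 3 = 16
Q3 = element at index 9 = 54
IQR = 54 - 16 = 38
Final answer: 38


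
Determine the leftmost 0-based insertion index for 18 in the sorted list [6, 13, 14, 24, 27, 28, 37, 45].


List is sorted: [6, 13, 14, 24, 27, 28, 37, 45]
We need the leftmost position where 18 can be inserted, i.e. the first index whose element is >= 18 (or the end of the list if none is).
Binary search with low=0, high=8 (0-based indices):
  low=0, high=8, mid=4: a[4]=27 >= 18, so high = 4
  low=0, high=4, mid=2: a[2]=14 < 18, so low = 3
  low=3, high=4, mid=3: a[3]=24 >= 18, so high = 3
Now low = high = 3, so the insertion index is 3.
Final answer: 3


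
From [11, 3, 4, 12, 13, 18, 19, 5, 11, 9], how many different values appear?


List all unique values:
Distinct values: [3, 4, 5, 9, 11, 12, 13, 18, 19]
Count = 9
Final answer: 9


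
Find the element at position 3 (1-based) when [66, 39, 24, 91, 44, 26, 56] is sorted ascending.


Sort ascending: [24, 26, 39, 44, 56, 66, 91]
The 3rd element (1-indexed) is at index 2.
Value = 39
Final answer: 39


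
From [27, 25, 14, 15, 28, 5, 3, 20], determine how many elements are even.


Check each element:
  27 is odd
  25 is odd
  14 is even
  15 is odd
  28 is even
  5 is odd
  3 is odd
  20 is even
Evens: [14, 28, 20]
Count of evens = 3
Final answer: 3


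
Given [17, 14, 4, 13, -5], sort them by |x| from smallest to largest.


Compute absolute values:
  |17| = 17
  |14| = 14
  |4| = 4
  |13| = 13
  |-5| = 5
Absolute values in increasing order: 4 < 5 < 13 < 14 < 17
Listing the original numbers in that order gives the answer.
Final answer: [4, -5, 13, 14, 17]


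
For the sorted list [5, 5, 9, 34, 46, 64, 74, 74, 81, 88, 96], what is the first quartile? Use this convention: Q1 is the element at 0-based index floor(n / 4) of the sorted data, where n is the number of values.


The list has n = 11 elements.
Q1 index = floor(11 / 4) = floor(2.75) = 2
Counting from index 0 in the sorted data, the element at index 2 is 9.
Final answer: 9


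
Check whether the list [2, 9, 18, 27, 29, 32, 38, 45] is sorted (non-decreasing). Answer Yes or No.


Check consecutive pairs:
  2 <= 9? True
  9 <= 18? True
  18 <= 27? True
  27 <= 29? True
  29 <= 32? True
  32 <= 38? True
  38 <= 45? True
Every consecutive pair is in order, so the list is non-decreasing.
Final answer: Yes


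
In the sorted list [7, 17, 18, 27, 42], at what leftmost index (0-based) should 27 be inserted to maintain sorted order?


List is sorted: [7, 17, 18, 27, 42]
We need the leftmost position where 27 can be inserted, i.e. the first index whose element is >= 27 (or the end of the list if none is).
Binary search with low=0, high=5 (0-based indices):
  low=0, high=5, mid=2: a[2]=18 < 27, so low = 3
  low=3, high=5, mid=4: a[4]=42 >= 27, so high = 4
  low=3, high=4, mid=3: a[3]=27 >= 27, so high = 3
Now low = high = 3, so the insertion index is 3.
Final answer: 3


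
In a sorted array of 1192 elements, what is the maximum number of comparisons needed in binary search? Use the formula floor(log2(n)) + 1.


Binary search halves the search space each step.
Maximum comparisons = floor(log2(1192)) + 1
log2(1192) = 10.2192
floor(log2(1192)) = 10, so 10 + 1 = 11
Final answer: 11


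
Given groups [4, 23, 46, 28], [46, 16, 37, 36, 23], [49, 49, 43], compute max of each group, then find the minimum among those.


Find max of each group:
  Group 1: [4, 23, 46, 28] -> max = 46
  Group 2: [46, 16, 37, 36, 23] -> max = 46
  Group 3: [49, 49, 43] -> max = 49
Maxes: [46, 46, 49]
Minimum of maxes = 46
Final answer: 46


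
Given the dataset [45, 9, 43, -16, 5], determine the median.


First, sort the list: [-16, 5, 9, 43, 45]
The list has 5 elements (odd count).
The middle index is 2 (0-based), and the element there is 9.
Final answer: 9


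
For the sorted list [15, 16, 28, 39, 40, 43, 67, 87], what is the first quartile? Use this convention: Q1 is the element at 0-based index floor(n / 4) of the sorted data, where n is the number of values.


The list has n = 8 elements.
Q1 index = floor(8 / 4) = floor(2) = 2
Counting from index 0 in the sorted data, the element at index 2 is 28.
Final answer: 28


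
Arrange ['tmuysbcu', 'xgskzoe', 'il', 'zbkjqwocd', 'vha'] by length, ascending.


Compute lengths:
  'tmuysbcu' has length 8
  'xgskzoe' has length 7
  'il' has length 2
  'zbkjqwocd' has length 9
  'vha' has length 3
Lengths in increasing order: 2 < 3 < 7 < 8 < 9
Listing the words in that order gives the answer.
Final answer: ['il', 'vha', 'xgskzoe', 'tmuysbcu', 'zbkjqwocd']


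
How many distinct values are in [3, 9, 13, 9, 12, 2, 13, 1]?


List all unique values:
Distinct values: [1, 2, 3, 9, 12, 13]
Count = 6
Final answer: 6


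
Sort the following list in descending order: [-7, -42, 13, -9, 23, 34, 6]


Original list: [-7, -42, 13, -9, 23, 34, 6]
Repeatedly take the largest remaining element:
  Remaining [-7, -42, 13, -9, 23, 34, 6] -> largest is 34
  Remaining [-7, -42, 13, -9, 23, 6] -> largest is 23
  Remaining [-7, -42, 13, -9, 6] -> largest is 13
  Remaining [-7, -42, -9, 6] -> largest is 6
  Remaining [-7, -42, -9] -> largest is -7
  Remaining [-42, -9] -> largest is -9
  Remaining [-42] -> largest is -42
Collecting the picks in order gives the descending list.
Final answer: [34, 23, 13, 6, -7, -9, -42]


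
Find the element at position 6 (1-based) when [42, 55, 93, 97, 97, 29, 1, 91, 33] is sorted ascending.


Sort ascending: [1, 29, 33, 42, 55, 91, 93, 97, 97]
The 6th element (1-indexed) is at index 5.
Value = 91
Final answer: 91


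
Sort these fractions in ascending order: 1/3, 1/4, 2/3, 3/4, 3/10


Convert to decimal for comparison:
  1/3 = 0.3333
  1/4 = 0.25
  2/3 = 0.6667
  3/4 = 0.75
  3/10 = 0.3
Decimals in increasing order: 0.25 < 0.3 < 0.3333 < 0.6667 < 0.75
Writing each back as its fraction gives the sorted order.
Final answer: 1/4, 3/10, 1/3, 2/3, 3/4


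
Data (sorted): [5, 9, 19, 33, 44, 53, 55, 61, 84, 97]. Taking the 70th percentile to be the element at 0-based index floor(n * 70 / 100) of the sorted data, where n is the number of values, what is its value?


The dataset has n = 10 elements.
Index = floor(10 * 70 / 100) = floor(700 / 100) = floor(7) = 7
Counting from index 0 in the sorted data, the element at index 7 is 61.
Final answer: 61


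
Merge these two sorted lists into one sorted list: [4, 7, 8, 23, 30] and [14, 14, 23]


List A: [4, 7, 8, 23, 30]
List B: [14, 14, 23]
Repeatedly compare the front elements and take the smaller:
  4 vs 14 -> take 4
  7 vs 14 -> take 7
  8 vs 14 -> take 8
  23 vs 14 -> take 14
  23 vs 14 -> take 14
  23 vs 23 -> take 23
  30 vs 23 -> take 23
  B is exhausted; append the rest of A: [30]
Final answer: [4, 7, 8, 14, 14, 23, 23, 30]


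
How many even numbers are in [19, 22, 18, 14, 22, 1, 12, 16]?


Check each element:
  19 is odd
  22 is even
  18 is even
  14 is even
  22 is even
  1 is odd
  12 is even
  16 is even
Evens: [22, 18, 14, 22, 12, 16]
Count of evens = 6
Final answer: 6
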